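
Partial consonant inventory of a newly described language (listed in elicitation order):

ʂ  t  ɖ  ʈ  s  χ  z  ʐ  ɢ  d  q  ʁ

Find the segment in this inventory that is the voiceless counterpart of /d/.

/t/

/d/ is a voiced alveolar stop.
The voiceless counterpart is a voiceless alveolar stop — in this inventory, /t/.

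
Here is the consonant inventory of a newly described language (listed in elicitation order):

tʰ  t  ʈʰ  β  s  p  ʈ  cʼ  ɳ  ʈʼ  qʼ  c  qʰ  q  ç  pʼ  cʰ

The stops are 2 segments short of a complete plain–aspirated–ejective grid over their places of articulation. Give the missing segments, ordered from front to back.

/pʰ/, /tʼ/

place of articulation  plain     aspirated  ejective
bilabial          p         —         pʼ      
alveolar          t         tʰ        —       
retroflex         ʈ         ʈʰ        ʈʼ      
palatal           c         cʰ        cʼ      
uvular            q         qʰ        qʼ      
Gaps, from front to back: bilabial lacks aspirated (/pʰ/); alveolar lacks ejective (/tʼ/).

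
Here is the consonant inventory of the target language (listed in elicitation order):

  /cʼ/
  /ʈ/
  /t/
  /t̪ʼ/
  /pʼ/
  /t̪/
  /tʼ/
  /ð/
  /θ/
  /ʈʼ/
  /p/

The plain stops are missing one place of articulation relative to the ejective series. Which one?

Plain: /p/ (bilabial), /t̪/ (dental), /t/ (alveolar), /ʈ/ (retroflex).
Ejective: /pʼ/ (bilabial), /t̪ʼ/ (dental), /tʼ/ (alveolar), /ʈʼ/ (retroflex), /cʼ/ (palatal).
Every place of articulation has a plain member except palatal, where /c/ would be expected.

palatal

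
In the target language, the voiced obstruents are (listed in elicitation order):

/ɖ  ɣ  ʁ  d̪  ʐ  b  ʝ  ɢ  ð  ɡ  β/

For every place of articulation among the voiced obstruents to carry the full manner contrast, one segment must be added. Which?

Stop: /b/ (bilabial), /d̪/ (dental), /ɖ/ (retroflex), /ɡ/ (velar), /ɢ/ (uvular).
Fricative: /β/ (bilabial), /ð/ (dental), /ʐ/ (retroflex), /ʝ/ (palatal), /ɣ/ (velar), /ʁ/ (uvular).
The palatal row has no stop member, so the gap is the palatal stop /ɟ/.

/ɟ/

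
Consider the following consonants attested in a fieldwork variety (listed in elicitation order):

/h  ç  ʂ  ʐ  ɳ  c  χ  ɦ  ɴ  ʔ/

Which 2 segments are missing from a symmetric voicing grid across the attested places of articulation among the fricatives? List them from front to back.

retroflex: voiceless /ʂ/, voiced /ʐ/.
palatal: voiceless /ç/, voiced —.
uvular: voiceless /χ/, voiced —.
glottal: voiceless /h/, voiced /ɦ/.
Gaps, from front to back: palatal lacks voiced (/ʝ/); uvular lacks voiced (/ʁ/).

/ʝ/, /ʁ/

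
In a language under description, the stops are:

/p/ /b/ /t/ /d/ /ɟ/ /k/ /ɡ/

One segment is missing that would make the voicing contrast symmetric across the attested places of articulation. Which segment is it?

/c/

Voiceless: /p/ (bilabial), /t/ (alveolar), /k/ (velar).
Voiced: /b/ (bilabial), /d/ (alveolar), /ɟ/ (palatal), /ɡ/ (velar).
The palatal row has no voiceless member, so the gap is the voiceless palatal stop /c/.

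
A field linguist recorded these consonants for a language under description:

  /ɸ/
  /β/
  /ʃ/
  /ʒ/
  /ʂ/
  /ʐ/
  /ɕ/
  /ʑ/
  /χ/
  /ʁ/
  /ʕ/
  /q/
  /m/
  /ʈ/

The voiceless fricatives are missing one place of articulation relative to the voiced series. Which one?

place of articulation  voiceless  voiced  
bilabial          ɸ         β       
postalveolar      ʃ         ʒ       
retroflex         ʂ         ʐ       
alveolo-palatal   ɕ         ʑ       
uvular            χ         ʁ       
pharyngeal        —         ʕ       
Every place of articulation has a voiceless member except pharyngeal, where /ħ/ would be expected.

pharyngeal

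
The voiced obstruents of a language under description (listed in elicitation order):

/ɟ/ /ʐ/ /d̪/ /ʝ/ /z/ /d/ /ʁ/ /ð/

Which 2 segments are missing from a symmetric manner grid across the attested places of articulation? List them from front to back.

place of articulation  stop      fricative
dental            d̪        ð       
alveolar          d         z       
retroflex         —         ʐ       
palatal           ɟ         ʝ       
uvular            —         ʁ       
Gaps, from front to back: retroflex lacks stop (/ɖ/); uvular lacks stop (/ɢ/).

/ɖ/, /ɢ/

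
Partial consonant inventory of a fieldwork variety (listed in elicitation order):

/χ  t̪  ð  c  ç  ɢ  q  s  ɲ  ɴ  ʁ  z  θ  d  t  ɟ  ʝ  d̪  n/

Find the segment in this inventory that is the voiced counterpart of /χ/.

/ʁ/

/χ/ is a voiceless uvular fricative.
The voiced counterpart is a voiced uvular fricative — in this inventory, /ʁ/.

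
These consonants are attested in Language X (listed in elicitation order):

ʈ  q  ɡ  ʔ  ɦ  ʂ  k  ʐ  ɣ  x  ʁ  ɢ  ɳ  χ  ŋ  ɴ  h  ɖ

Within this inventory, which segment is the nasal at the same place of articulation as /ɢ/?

/ɢ/ is a voiced uvular stop.
The nasal at the same place is an uvular nasal — in this inventory, /ɴ/.

/ɴ/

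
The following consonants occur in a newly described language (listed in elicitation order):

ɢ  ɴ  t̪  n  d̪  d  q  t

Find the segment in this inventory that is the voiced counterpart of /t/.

/t/ is a voiceless alveolar stop.
The voiced counterpart is a voiced alveolar stop — in this inventory, /d/.

/d/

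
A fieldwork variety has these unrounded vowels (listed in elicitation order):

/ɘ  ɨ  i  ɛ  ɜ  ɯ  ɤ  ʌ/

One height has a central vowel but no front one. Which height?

height            front     central   back    
high              i         ɨ         ɯ       
high-mid          —         ɘ         ɤ       
low-mid           ɛ         ɜ         ʌ       
Every height has a front member except high-mid, where /e/ would be expected.

high-mid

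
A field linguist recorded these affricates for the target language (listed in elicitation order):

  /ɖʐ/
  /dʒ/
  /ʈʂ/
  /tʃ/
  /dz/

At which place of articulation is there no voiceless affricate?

place of articulation  voiceless  voiced  
alveolar          —         dz      
postalveolar      tʃ        dʒ      
retroflex         ʈʂ        ɖʐ      
Every place of articulation has a voiceless member except alveolar, where /ts/ would be expected.

alveolar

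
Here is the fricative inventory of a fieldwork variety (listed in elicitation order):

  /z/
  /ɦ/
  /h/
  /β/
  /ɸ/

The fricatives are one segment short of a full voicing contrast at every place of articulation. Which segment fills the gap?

place of articulation  voiceless  voiced  
bilabial          ɸ         β       
alveolar          —         z       
glottal           h         ɦ       
The alveolar row has no voiceless member, so the gap is the voiceless alveolar fricative /s/.

/s/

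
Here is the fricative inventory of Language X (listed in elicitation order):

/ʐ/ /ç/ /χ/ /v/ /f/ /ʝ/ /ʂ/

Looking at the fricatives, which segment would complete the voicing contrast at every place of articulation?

/ʁ/

Voiceless: /f/ (labiodental), /ʂ/ (retroflex), /ç/ (palatal), /χ/ (uvular).
Voiced: /v/ (labiodental), /ʐ/ (retroflex), /ʝ/ (palatal).
The uvular row has no voiced member, so the gap is the voiced uvular fricative /ʁ/.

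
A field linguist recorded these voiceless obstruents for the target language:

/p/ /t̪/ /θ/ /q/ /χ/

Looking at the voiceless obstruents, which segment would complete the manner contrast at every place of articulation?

/ɸ/

place of articulation  stop      fricative
bilabial          p         —       
dental            t̪        θ       
uvular            q         χ       
The bilabial row has no fricative member, so the gap is the bilabial fricative /ɸ/.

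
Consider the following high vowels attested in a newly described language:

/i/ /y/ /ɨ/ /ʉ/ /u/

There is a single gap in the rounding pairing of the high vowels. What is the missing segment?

/ɯ/

backness          unrounded  rounded 
front             i         y       
central           ɨ         ʉ       
back              —         u       
The back row has no unrounded member, so the gap is the back unrounded vowel /ɯ/.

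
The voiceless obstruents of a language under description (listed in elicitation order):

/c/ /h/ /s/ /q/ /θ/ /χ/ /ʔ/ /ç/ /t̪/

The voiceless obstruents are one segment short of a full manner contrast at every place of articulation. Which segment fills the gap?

/t/

Stop: /t̪/ (dental), /c/ (palatal), /q/ (uvular), /ʔ/ (glottal).
Fricative: /θ/ (dental), /s/ (alveolar), /ç/ (palatal), /χ/ (uvular), /h/ (glottal).
The alveolar row has no stop member, so the gap is the alveolar stop /t/.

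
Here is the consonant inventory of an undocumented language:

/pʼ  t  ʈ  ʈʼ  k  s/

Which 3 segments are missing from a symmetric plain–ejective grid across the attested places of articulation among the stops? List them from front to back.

/p/, /tʼ/, /kʼ/

bilabial: plain —, ejective /pʼ/.
alveolar: plain /t/, ejective —.
retroflex: plain /ʈ/, ejective /ʈʼ/.
velar: plain /k/, ejective —.
Gaps, from front to back: bilabial lacks plain (/p/); alveolar lacks ejective (/tʼ/); velar lacks ejective (/kʼ/).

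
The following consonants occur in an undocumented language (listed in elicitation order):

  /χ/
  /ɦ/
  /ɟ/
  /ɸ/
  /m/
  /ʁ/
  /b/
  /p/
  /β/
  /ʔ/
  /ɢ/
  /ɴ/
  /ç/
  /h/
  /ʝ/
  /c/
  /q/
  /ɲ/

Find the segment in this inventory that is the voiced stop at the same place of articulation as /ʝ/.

/ɟ/

/ʝ/ is a voiced palatal fricative.
The voiced stop at the same place is a voiced palatal stop — in this inventory, /ɟ/.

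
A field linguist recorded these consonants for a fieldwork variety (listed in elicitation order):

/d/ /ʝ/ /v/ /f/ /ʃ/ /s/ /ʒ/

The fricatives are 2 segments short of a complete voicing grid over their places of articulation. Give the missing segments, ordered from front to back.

/z/, /ç/

Voiceless: /f/ (labiodental), /s/ (alveolar), /ʃ/ (postalveolar).
Voiced: /v/ (labiodental), /ʒ/ (postalveolar), /ʝ/ (palatal).
Gaps, from front to back: alveolar lacks voiced (/z/); palatal lacks voiceless (/ç/).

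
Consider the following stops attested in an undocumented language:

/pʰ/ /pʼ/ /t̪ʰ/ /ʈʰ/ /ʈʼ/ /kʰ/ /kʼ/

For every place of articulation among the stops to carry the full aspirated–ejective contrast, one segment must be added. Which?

bilabial: aspirated /pʰ/, ejective /pʼ/.
dental: aspirated /t̪ʰ/, ejective —.
retroflex: aspirated /ʈʰ/, ejective /ʈʼ/.
velar: aspirated /kʰ/, ejective /kʼ/.
The dental row has no ejective member, so the gap is the ejective dental stop /t̪ʼ/.

/t̪ʼ/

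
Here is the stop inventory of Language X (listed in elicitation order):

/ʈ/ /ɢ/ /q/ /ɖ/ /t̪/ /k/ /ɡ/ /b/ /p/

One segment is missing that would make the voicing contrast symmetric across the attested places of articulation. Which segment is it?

/d̪/

bilabial: voiceless /p/, voiced /b/.
dental: voiceless /t̪/, voiced —.
retroflex: voiceless /ʈ/, voiced /ɖ/.
velar: voiceless /k/, voiced /ɡ/.
uvular: voiceless /q/, voiced /ɢ/.
The dental row has no voiced member, so the gap is the voiced dental stop /d̪/.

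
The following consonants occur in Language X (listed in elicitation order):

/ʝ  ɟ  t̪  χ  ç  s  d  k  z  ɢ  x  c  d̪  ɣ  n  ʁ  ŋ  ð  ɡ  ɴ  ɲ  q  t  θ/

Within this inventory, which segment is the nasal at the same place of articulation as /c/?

/ɲ/

/c/ is a voiceless palatal stop.
The nasal at the same place is a palatal nasal — in this inventory, /ɲ/.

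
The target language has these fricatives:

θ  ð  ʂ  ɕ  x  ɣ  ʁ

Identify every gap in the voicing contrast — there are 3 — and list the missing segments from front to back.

/ʐ/, /ʑ/, /χ/

place of articulation  voiceless  voiced  
dental            θ         ð       
retroflex         ʂ         —       
alveolo-palatal   ɕ         —       
velar             x         ɣ       
uvular            —         ʁ       
Gaps, from front to back: retroflex lacks voiced (/ʐ/); alveolo-palatal lacks voiced (/ʑ/); uvular lacks voiceless (/χ/).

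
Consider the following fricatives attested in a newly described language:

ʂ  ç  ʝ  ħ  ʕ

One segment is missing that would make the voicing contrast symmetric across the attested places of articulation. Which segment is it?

/ʐ/

place of articulation  voiceless  voiced  
retroflex         ʂ         —       
palatal           ç         ʝ       
pharyngeal        ħ         ʕ       
The retroflex row has no voiced member, so the gap is the voiced retroflex fricative /ʐ/.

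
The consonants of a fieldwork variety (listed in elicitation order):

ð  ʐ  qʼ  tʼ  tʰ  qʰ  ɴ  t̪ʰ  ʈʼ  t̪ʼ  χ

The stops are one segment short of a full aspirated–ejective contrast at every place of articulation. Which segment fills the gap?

dental: aspirated /t̪ʰ/, ejective /t̪ʼ/.
alveolar: aspirated /tʰ/, ejective /tʼ/.
retroflex: aspirated —, ejective /ʈʼ/.
uvular: aspirated /qʰ/, ejective /qʼ/.
The retroflex row has no aspirated member, so the gap is the aspirated retroflex stop /ʈʰ/.

/ʈʰ/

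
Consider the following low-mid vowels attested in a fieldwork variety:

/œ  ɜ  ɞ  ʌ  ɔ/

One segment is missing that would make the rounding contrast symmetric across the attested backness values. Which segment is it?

/ɛ/

Unrounded: /ɜ/ (central), /ʌ/ (back).
Rounded: /œ/ (front), /ɞ/ (central), /ɔ/ (back).
The front row has no unrounded member, so the gap is the front unrounded vowel /ɛ/.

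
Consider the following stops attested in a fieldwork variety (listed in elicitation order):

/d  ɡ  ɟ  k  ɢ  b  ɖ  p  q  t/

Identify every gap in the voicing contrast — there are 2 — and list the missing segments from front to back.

/ʈ/, /c/

place of articulation  voiceless  voiced  
bilabial          p         b       
alveolar          t         d       
retroflex         —         ɖ       
palatal           —         ɟ       
velar             k         ɡ       
uvular            q         ɢ       
Gaps, from front to back: retroflex lacks voiceless (/ʈ/); palatal lacks voiceless (/c/).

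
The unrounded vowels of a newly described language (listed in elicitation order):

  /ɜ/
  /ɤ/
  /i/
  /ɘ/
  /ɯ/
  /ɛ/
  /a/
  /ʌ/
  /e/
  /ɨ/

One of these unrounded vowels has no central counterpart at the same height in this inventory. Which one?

High: /i/ ~ /ɨ/ ~ /ɯ/
High-mid: /e/ ~ /ɘ/ ~ /ɤ/
Low-mid: /ɛ/ ~ /ɜ/ ~ /ʌ/
Low: only /a/ (front); no central partner.
So /a/ is the unpaired segment.

/a/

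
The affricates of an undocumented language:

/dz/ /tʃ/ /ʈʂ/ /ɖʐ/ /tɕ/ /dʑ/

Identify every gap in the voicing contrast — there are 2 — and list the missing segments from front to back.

Voiceless: /tʃ/ (postalveolar), /ʈʂ/ (retroflex), /tɕ/ (alveolo-palatal).
Voiced: /dz/ (alveolar), /ɖʐ/ (retroflex), /dʑ/ (alveolo-palatal).
Gaps, from front to back: alveolar lacks voiceless (/ts/); postalveolar lacks voiced (/dʒ/).

/ts/, /dʒ/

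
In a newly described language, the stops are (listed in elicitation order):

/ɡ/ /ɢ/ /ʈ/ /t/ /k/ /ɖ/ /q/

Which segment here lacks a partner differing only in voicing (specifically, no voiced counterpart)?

Retroflex: /ʈ/ ~ /ɖ/
Velar: /k/ ~ /ɡ/
Uvular: /q/ ~ /ɢ/
Alveolar: only /t/ (voiceless); no voiced partner.
So /t/ is the unpaired segment.

/t/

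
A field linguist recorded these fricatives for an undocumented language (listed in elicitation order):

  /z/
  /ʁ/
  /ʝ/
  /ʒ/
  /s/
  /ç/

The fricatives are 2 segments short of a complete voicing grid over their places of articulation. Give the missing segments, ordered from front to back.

/ʃ/, /χ/

alveolar: voiceless /s/, voiced /z/.
postalveolar: voiceless —, voiced /ʒ/.
palatal: voiceless /ç/, voiced /ʝ/.
uvular: voiceless —, voiced /ʁ/.
Gaps, from front to back: postalveolar lacks voiceless (/ʃ/); uvular lacks voiceless (/χ/).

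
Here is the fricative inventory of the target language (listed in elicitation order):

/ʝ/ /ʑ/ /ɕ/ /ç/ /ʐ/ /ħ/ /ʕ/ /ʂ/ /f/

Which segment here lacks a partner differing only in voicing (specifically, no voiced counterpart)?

Retroflex: /ʂ/ ~ /ʐ/
Alveolo-palatal: /ɕ/ ~ /ʑ/
Palatal: /ç/ ~ /ʝ/
Pharyngeal: /ħ/ ~ /ʕ/
Labiodental: only /f/ (voiceless); no voiced partner.
So /f/ is the unpaired segment.

/f/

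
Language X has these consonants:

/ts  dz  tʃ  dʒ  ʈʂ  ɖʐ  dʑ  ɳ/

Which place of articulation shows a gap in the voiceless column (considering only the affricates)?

alveolo-palatal

place of articulation  voiceless  voiced  
alveolar          ts        dz      
postalveolar      tʃ        dʒ      
retroflex         ʈʂ        ɖʐ      
alveolo-palatal   —         dʑ      
Every place of articulation has a voiceless member except alveolo-palatal, where /tɕ/ would be expected.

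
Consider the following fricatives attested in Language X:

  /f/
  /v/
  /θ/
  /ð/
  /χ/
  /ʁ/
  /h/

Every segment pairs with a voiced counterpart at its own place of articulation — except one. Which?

Labiodental: /f/ ~ /v/
Dental: /θ/ ~ /ð/
Uvular: /χ/ ~ /ʁ/
Glottal: only /h/ (voiceless); no voiced partner.
So /h/ is the unpaired segment.

/h/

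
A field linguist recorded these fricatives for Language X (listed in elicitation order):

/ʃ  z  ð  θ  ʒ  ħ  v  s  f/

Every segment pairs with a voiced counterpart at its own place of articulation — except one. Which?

/ħ/

Labiodental: /f/ ~ /v/
Dental: /θ/ ~ /ð/
Alveolar: /s/ ~ /z/
Postalveolar: /ʃ/ ~ /ʒ/
Pharyngeal: only /ħ/ (voiceless); no voiced partner.
So /ħ/ is the unpaired segment.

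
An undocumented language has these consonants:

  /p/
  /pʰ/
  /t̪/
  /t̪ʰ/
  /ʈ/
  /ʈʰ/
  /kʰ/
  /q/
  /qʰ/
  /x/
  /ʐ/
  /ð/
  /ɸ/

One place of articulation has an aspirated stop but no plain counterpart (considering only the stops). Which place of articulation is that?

bilabial: plain /p/, aspirated /pʰ/.
dental: plain /t̪/, aspirated /t̪ʰ/.
retroflex: plain /ʈ/, aspirated /ʈʰ/.
velar: plain —, aspirated /kʰ/.
uvular: plain /q/, aspirated /qʰ/.
Every place of articulation has a plain member except velar, where /k/ would be expected.

velar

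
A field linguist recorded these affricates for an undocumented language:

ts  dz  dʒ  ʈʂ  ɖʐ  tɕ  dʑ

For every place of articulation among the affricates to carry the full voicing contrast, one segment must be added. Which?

/tʃ/

place of articulation  voiceless  voiced  
alveolar          ts        dz      
postalveolar      —         dʒ      
retroflex         ʈʂ        ɖʐ      
alveolo-palatal   tɕ        dʑ      
The postalveolar row has no voiceless member, so the gap is the voiceless postalveolar affricate /tʃ/.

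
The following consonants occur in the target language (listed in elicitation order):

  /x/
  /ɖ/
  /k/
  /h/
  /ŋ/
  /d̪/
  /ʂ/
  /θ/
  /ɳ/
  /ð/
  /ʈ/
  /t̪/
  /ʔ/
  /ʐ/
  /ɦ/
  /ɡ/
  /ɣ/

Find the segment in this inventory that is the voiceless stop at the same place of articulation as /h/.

/ʔ/

/h/ is a voiceless glottal fricative.
The voiceless stop at the same place is a voiceless glottal stop — in this inventory, /ʔ/.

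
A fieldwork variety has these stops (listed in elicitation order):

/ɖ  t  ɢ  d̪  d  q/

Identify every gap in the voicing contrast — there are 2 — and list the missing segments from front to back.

/t̪/, /ʈ/

place of articulation  voiceless  voiced  
dental            —         d̪      
alveolar          t         d       
retroflex         —         ɖ       
uvular            q         ɢ       
Gaps, from front to back: dental lacks voiceless (/t̪/); retroflex lacks voiceless (/ʈ/).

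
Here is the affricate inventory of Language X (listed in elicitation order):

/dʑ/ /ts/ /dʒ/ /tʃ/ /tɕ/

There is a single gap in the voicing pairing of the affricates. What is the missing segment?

alveolar: voiceless /ts/, voiced —.
postalveolar: voiceless /tʃ/, voiced /dʒ/.
alveolo-palatal: voiceless /tɕ/, voiced /dʑ/.
The alveolar row has no voiced member, so the gap is the voiced alveolar affricate /dz/.

/dz/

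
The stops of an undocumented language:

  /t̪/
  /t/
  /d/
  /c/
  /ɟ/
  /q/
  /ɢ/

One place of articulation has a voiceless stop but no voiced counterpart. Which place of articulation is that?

dental

dental: voiceless /t̪/, voiced —.
alveolar: voiceless /t/, voiced /d/.
palatal: voiceless /c/, voiced /ɟ/.
uvular: voiceless /q/, voiced /ɢ/.
Every place of articulation has a voiced member except dental, where /d̪/ would be expected.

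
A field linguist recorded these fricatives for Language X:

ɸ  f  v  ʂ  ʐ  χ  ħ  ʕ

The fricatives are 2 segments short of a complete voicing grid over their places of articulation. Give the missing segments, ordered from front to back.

Voiceless: /ɸ/ (bilabial), /f/ (labiodental), /ʂ/ (retroflex), /χ/ (uvular), /ħ/ (pharyngeal).
Voiced: /v/ (labiodental), /ʐ/ (retroflex), /ʕ/ (pharyngeal).
Gaps, from front to back: bilabial lacks voiced (/β/); uvular lacks voiced (/ʁ/).

/β/, /ʁ/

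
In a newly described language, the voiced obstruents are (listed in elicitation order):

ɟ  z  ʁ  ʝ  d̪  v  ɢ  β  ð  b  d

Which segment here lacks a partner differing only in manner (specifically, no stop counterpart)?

/v/

Bilabial: /b/ ~ /β/
Dental: /d̪/ ~ /ð/
Alveolar: /d/ ~ /z/
Palatal: /ɟ/ ~ /ʝ/
Uvular: /ɢ/ ~ /ʁ/
Labiodental: only /v/ (fricative); no stop partner.
So /v/ is the unpaired segment.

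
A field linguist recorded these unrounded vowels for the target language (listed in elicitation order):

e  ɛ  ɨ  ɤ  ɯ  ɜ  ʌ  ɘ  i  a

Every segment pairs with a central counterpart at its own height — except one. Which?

High: /i/ ~ /ɨ/ ~ /ɯ/
High-mid: /e/ ~ /ɘ/ ~ /ɤ/
Low-mid: /ɛ/ ~ /ɜ/ ~ /ʌ/
Low: only /a/ (front); no central partner.
So /a/ is the unpaired segment.

/a/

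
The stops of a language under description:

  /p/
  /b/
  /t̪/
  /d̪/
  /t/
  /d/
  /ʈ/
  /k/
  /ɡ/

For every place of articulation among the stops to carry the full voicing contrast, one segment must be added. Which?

/ɖ/

bilabial: voiceless /p/, voiced /b/.
dental: voiceless /t̪/, voiced /d̪/.
alveolar: voiceless /t/, voiced /d/.
retroflex: voiceless /ʈ/, voiced —.
velar: voiceless /k/, voiced /ɡ/.
The retroflex row has no voiced member, so the gap is the voiced retroflex stop /ɖ/.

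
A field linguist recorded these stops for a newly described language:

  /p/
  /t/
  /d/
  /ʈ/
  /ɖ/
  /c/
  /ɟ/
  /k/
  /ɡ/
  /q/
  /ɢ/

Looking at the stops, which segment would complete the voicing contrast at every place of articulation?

place of articulation  voiceless  voiced  
bilabial          p         —       
alveolar          t         d       
retroflex         ʈ         ɖ       
palatal           c         ɟ       
velar             k         ɡ       
uvular            q         ɢ       
The bilabial row has no voiced member, so the gap is the voiced bilabial stop /b/.

/b/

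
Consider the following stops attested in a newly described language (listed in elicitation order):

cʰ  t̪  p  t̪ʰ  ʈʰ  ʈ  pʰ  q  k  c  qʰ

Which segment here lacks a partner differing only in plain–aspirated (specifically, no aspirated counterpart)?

Bilabial: /p/ ~ /pʰ/
Dental: /t̪/ ~ /t̪ʰ/
Retroflex: /ʈ/ ~ /ʈʰ/
Palatal: /c/ ~ /cʰ/
Uvular: /q/ ~ /qʰ/
Velar: only /k/ (plain); no aspirated partner.
So /k/ is the unpaired segment.

/k/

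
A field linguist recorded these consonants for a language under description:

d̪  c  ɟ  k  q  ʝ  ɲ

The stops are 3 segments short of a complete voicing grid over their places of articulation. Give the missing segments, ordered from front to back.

Voiceless: /c/ (palatal), /k/ (velar), /q/ (uvular).
Voiced: /d̪/ (dental), /ɟ/ (palatal).
Gaps, from front to back: dental lacks voiceless (/t̪/); velar lacks voiced (/ɡ/); uvular lacks voiced (/ɢ/).

/t̪/, /ɡ/, /ɢ/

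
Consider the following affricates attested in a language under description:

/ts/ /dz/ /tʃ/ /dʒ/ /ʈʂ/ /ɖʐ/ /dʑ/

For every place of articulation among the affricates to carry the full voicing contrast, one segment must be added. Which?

/tɕ/

place of articulation  voiceless  voiced  
alveolar          ts        dz      
postalveolar      tʃ        dʒ      
retroflex         ʈʂ        ɖʐ      
alveolo-palatal   —         dʑ      
The alveolo-palatal row has no voiceless member, so the gap is the voiceless alveolo-palatal affricate /tɕ/.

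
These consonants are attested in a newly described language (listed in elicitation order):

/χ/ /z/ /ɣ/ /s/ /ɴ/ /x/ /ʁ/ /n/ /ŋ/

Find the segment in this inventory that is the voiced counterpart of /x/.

/x/ is a voiceless velar fricative.
The voiced counterpart is a voiced velar fricative — in this inventory, /ɣ/.

/ɣ/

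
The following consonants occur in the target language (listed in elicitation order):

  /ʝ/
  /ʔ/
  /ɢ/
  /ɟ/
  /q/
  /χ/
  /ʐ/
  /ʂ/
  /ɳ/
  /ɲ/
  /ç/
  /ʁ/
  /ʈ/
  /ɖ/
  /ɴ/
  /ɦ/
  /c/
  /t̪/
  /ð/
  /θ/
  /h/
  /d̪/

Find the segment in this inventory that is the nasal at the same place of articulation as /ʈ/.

/ɳ/

/ʈ/ is a voiceless retroflex stop.
The nasal at the same place is a retroflex nasal — in this inventory, /ɳ/.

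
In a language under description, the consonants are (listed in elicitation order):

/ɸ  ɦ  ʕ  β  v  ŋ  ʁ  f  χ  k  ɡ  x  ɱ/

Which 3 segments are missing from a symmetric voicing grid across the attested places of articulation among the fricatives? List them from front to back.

bilabial: voiceless /ɸ/, voiced /β/.
labiodental: voiceless /f/, voiced /v/.
velar: voiceless /x/, voiced —.
uvular: voiceless /χ/, voiced /ʁ/.
pharyngeal: voiceless —, voiced /ʕ/.
glottal: voiceless —, voiced /ɦ/.
Gaps, from front to back: velar lacks voiced (/ɣ/); pharyngeal lacks voiceless (/ħ/); glottal lacks voiceless (/h/).

/ɣ/, /ħ/, /h/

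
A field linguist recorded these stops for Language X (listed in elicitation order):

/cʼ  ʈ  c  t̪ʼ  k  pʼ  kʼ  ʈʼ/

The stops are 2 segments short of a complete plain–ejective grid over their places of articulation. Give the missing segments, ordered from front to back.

bilabial: plain —, ejective /pʼ/.
dental: plain —, ejective /t̪ʼ/.
retroflex: plain /ʈ/, ejective /ʈʼ/.
palatal: plain /c/, ejective /cʼ/.
velar: plain /k/, ejective /kʼ/.
Gaps, from front to back: bilabial lacks plain (/p/); dental lacks plain (/t̪/).

/p/, /t̪/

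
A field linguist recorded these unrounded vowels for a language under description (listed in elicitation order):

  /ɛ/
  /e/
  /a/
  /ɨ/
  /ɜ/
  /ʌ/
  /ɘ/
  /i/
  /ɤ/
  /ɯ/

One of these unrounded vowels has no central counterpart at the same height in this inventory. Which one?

High: /i/ ~ /ɨ/ ~ /ɯ/
High-mid: /e/ ~ /ɘ/ ~ /ɤ/
Low-mid: /ɛ/ ~ /ɜ/ ~ /ʌ/
Low: only /a/ (front); no central partner.
So /a/ is the unpaired segment.

/a/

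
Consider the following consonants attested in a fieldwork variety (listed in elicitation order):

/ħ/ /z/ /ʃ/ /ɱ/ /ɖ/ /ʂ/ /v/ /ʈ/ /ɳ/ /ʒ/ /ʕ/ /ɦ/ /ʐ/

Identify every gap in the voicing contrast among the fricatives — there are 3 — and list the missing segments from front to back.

Voiceless: /ʃ/ (postalveolar), /ʂ/ (retroflex), /ħ/ (pharyngeal).
Voiced: /v/ (labiodental), /z/ (alveolar), /ʒ/ (postalveolar), /ʐ/ (retroflex), /ʕ/ (pharyngeal), /ɦ/ (glottal).
Gaps, from front to back: labiodental lacks voiceless (/f/); alveolar lacks voiceless (/s/); glottal lacks voiceless (/h/).

/f/, /s/, /h/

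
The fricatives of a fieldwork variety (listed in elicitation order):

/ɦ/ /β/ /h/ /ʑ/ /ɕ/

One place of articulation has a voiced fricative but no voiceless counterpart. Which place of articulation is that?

Voiceless: /ɕ/ (alveolo-palatal), /h/ (glottal).
Voiced: /β/ (bilabial), /ʑ/ (alveolo-palatal), /ɦ/ (glottal).
Every place of articulation has a voiceless member except bilabial, where /ɸ/ would be expected.

bilabial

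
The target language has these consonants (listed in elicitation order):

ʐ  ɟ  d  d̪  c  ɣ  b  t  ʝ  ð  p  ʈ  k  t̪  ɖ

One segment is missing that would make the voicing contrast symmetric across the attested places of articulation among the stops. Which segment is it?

/ɡ/

bilabial: voiceless /p/, voiced /b/.
dental: voiceless /t̪/, voiced /d̪/.
alveolar: voiceless /t/, voiced /d/.
retroflex: voiceless /ʈ/, voiced /ɖ/.
palatal: voiceless /c/, voiced /ɟ/.
velar: voiceless /k/, voiced —.
The velar row has no voiced member, so the gap is the voiced velar stop /ɡ/.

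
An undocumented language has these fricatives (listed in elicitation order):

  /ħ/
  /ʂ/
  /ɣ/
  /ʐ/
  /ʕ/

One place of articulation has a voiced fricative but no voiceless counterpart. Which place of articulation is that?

velar

Voiceless: /ʂ/ (retroflex), /ħ/ (pharyngeal).
Voiced: /ʐ/ (retroflex), /ɣ/ (velar), /ʕ/ (pharyngeal).
Every place of articulation has a voiceless member except velar, where /x/ would be expected.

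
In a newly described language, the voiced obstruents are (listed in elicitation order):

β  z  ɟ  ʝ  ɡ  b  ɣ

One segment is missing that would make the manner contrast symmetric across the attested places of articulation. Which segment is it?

/d/

Stop: /b/ (bilabial), /ɟ/ (palatal), /ɡ/ (velar).
Fricative: /β/ (bilabial), /z/ (alveolar), /ʝ/ (palatal), /ɣ/ (velar).
The alveolar row has no stop member, so the gap is the alveolar stop /d/.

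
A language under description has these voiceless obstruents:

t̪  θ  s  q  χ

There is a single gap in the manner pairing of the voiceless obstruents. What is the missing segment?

/t/

Stop: /t̪/ (dental), /q/ (uvular).
Fricative: /θ/ (dental), /s/ (alveolar), /χ/ (uvular).
The alveolar row has no stop member, so the gap is the alveolar stop /t/.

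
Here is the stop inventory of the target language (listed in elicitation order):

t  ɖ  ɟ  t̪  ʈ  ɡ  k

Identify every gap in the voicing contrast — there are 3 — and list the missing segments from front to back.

/d̪/, /d/, /c/

Voiceless: /t̪/ (dental), /t/ (alveolar), /ʈ/ (retroflex), /k/ (velar).
Voiced: /ɖ/ (retroflex), /ɟ/ (palatal), /ɡ/ (velar).
Gaps, from front to back: dental lacks voiced (/d̪/); alveolar lacks voiced (/d/); palatal lacks voiceless (/c/).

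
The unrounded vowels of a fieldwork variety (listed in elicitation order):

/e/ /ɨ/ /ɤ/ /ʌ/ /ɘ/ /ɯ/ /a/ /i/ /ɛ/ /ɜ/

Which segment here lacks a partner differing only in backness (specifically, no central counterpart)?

High: /i/ ~ /ɨ/ ~ /ɯ/
High-mid: /e/ ~ /ɘ/ ~ /ɤ/
Low-mid: /ɛ/ ~ /ɜ/ ~ /ʌ/
Low: only /a/ (front); no central partner.
So /a/ is the unpaired segment.

/a/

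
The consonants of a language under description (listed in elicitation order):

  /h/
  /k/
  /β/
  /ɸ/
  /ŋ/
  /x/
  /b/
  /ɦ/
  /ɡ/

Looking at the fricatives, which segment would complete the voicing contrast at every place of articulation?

bilabial: voiceless /ɸ/, voiced /β/.
velar: voiceless /x/, voiced —.
glottal: voiceless /h/, voiced /ɦ/.
The velar row has no voiced member, so the gap is the voiced velar fricative /ɣ/.

/ɣ/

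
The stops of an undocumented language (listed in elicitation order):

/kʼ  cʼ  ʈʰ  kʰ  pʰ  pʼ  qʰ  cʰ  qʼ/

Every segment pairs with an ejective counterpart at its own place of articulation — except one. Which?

/ʈʰ/

Bilabial: /pʰ/ ~ /pʼ/
Palatal: /cʰ/ ~ /cʼ/
Velar: /kʰ/ ~ /kʼ/
Uvular: /qʰ/ ~ /qʼ/
Retroflex: only /ʈʰ/ (aspirated); no ejective partner.
So /ʈʰ/ is the unpaired segment.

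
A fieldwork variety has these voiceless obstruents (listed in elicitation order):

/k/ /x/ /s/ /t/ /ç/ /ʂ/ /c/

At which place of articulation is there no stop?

retroflex

place of articulation  stop      fricative
alveolar          t         s       
retroflex         —         ʂ       
palatal           c         ç       
velar             k         x       
Every place of articulation has a stop member except retroflex, where /ʈ/ would be expected.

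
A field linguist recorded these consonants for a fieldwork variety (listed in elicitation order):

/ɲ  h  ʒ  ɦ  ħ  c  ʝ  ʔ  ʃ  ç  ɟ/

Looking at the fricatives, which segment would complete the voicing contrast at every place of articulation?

/ʕ/

Voiceless: /ʃ/ (postalveolar), /ç/ (palatal), /ħ/ (pharyngeal), /h/ (glottal).
Voiced: /ʒ/ (postalveolar), /ʝ/ (palatal), /ɦ/ (glottal).
The pharyngeal row has no voiced member, so the gap is the voiced pharyngeal fricative /ʕ/.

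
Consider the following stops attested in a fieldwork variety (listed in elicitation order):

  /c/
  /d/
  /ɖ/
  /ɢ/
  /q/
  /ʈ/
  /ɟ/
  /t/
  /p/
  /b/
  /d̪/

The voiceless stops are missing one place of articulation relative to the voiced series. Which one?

bilabial: voiceless /p/, voiced /b/.
dental: voiceless —, voiced /d̪/.
alveolar: voiceless /t/, voiced /d/.
retroflex: voiceless /ʈ/, voiced /ɖ/.
palatal: voiceless /c/, voiced /ɟ/.
uvular: voiceless /q/, voiced /ɢ/.
Every place of articulation has a voiceless member except dental, where /t̪/ would be expected.

dental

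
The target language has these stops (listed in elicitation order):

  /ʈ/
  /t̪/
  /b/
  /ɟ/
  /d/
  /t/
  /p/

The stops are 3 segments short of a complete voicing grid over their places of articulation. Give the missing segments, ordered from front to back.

/d̪/, /ɖ/, /c/

place of articulation  voiceless  voiced  
bilabial          p         b       
dental            t̪        —       
alveolar          t         d       
retroflex         ʈ         —       
palatal           —         ɟ       
Gaps, from front to back: dental lacks voiced (/d̪/); retroflex lacks voiced (/ɖ/); palatal lacks voiceless (/c/).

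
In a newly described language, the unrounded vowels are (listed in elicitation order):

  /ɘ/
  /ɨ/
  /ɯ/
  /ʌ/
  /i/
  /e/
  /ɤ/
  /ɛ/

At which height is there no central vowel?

high: front /i/, central /ɨ/, back /ɯ/.
high-mid: front /e/, central /ɘ/, back /ɤ/.
low-mid: front /ɛ/, central —, back /ʌ/.
Every height has a central member except low-mid, where /ɜ/ would be expected.

low-mid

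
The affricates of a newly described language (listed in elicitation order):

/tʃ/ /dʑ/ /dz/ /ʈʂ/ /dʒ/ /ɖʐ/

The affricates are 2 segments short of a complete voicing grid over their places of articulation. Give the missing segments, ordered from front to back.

place of articulation  voiceless  voiced  
alveolar          —         dz      
postalveolar      tʃ        dʒ      
retroflex         ʈʂ        ɖʐ      
alveolo-palatal   —         dʑ      
Gaps, from front to back: alveolar lacks voiceless (/ts/); alveolo-palatal lacks voiceless (/tɕ/).

/ts/, /tɕ/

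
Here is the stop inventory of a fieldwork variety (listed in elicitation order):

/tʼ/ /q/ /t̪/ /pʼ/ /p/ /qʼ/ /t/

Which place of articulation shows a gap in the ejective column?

place of articulation  plain     ejective
bilabial          p         pʼ      
dental            t̪        —       
alveolar          t         tʼ      
uvular            q         qʼ      
Every place of articulation has an ejective member except dental, where /t̪ʼ/ would be expected.

dental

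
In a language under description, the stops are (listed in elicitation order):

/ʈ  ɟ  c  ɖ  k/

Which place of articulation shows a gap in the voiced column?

velar

place of articulation  voiceless  voiced  
retroflex         ʈ         ɖ       
palatal           c         ɟ       
velar             k         —       
Every place of articulation has a voiced member except velar, where /ɡ/ would be expected.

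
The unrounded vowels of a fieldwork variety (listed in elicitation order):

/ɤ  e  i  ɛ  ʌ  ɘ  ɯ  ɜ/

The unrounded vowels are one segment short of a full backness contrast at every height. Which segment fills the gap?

/ɨ/

high: front /i/, central —, back /ɯ/.
high-mid: front /e/, central /ɘ/, back /ɤ/.
low-mid: front /ɛ/, central /ɜ/, back /ʌ/.
The high row has no central member, so the gap is the high central unrounded vowel /ɨ/.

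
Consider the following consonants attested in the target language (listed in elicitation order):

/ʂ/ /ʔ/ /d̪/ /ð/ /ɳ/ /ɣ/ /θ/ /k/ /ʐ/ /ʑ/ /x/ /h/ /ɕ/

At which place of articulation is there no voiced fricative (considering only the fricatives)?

glottal

Voiceless: /θ/ (dental), /ʂ/ (retroflex), /ɕ/ (alveolo-palatal), /x/ (velar), /h/ (glottal).
Voiced: /ð/ (dental), /ʐ/ (retroflex), /ʑ/ (alveolo-palatal), /ɣ/ (velar).
Every place of articulation has a voiced member except glottal, where /ɦ/ would be expected.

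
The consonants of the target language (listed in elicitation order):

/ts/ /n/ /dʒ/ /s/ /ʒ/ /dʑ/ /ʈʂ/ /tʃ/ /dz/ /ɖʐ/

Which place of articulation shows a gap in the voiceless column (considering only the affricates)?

place of articulation  voiceless  voiced  
alveolar          ts        dz      
postalveolar      tʃ        dʒ      
retroflex         ʈʂ        ɖʐ      
alveolo-palatal   —         dʑ      
Every place of articulation has a voiceless member except alveolo-palatal, where /tɕ/ would be expected.

alveolo-palatal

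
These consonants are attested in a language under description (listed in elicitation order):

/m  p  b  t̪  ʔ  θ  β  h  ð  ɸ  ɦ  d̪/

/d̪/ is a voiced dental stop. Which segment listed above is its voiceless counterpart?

/t̪/

The voiceless counterpart is a voiceless dental stop — in this inventory, /t̪/.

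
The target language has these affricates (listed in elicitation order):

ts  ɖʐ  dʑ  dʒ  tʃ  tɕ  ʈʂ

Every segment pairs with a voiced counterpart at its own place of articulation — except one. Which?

Postalveolar: /tʃ/ ~ /dʒ/
Retroflex: /ʈʂ/ ~ /ɖʐ/
Alveolo-palatal: /tɕ/ ~ /dʑ/
Alveolar: only /ts/ (voiceless); no voiced partner.
So /ts/ is the unpaired segment.

/ts/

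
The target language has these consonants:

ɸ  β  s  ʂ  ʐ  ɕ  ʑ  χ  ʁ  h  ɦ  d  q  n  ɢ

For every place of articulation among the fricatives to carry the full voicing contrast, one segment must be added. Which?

/z/

bilabial: voiceless /ɸ/, voiced /β/.
alveolar: voiceless /s/, voiced —.
retroflex: voiceless /ʂ/, voiced /ʐ/.
alveolo-palatal: voiceless /ɕ/, voiced /ʑ/.
uvular: voiceless /χ/, voiced /ʁ/.
glottal: voiceless /h/, voiced /ɦ/.
The alveolar row has no voiced member, so the gap is the voiced alveolar fricative /z/.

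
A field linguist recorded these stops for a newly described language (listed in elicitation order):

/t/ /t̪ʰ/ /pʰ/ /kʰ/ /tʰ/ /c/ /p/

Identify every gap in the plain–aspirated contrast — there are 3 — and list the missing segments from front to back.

/t̪/, /cʰ/, /k/

Plain: /p/ (bilabial), /t/ (alveolar), /c/ (palatal).
Aspirated: /pʰ/ (bilabial), /t̪ʰ/ (dental), /tʰ/ (alveolar), /kʰ/ (velar).
Gaps, from front to back: dental lacks plain (/t̪/); palatal lacks aspirated (/cʰ/); velar lacks plain (/k/).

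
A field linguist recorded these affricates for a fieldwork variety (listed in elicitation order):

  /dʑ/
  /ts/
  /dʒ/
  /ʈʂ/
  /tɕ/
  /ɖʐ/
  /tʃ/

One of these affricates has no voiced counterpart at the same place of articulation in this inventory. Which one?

Postalveolar: /tʃ/ ~ /dʒ/
Retroflex: /ʈʂ/ ~ /ɖʐ/
Alveolo-palatal: /tɕ/ ~ /dʑ/
Alveolar: only /ts/ (voiceless); no voiced partner.
So /ts/ is the unpaired segment.

/ts/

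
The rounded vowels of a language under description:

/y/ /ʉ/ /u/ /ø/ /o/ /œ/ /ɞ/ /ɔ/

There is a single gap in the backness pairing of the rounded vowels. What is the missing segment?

high: front /y/, central /ʉ/, back /u/.
high-mid: front /ø/, central —, back /o/.
low-mid: front /œ/, central /ɞ/, back /ɔ/.
The high-mid row has no central member, so the gap is the high-mid central rounded vowel /ɵ/.

/ɵ/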